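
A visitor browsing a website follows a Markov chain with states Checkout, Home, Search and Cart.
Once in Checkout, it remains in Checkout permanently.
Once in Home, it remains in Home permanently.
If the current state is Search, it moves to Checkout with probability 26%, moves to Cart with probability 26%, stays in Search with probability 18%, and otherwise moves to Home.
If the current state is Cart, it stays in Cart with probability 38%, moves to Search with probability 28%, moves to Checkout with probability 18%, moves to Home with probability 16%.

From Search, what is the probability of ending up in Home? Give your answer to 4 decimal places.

0.5225

Let h(s) be the probability of absorption at Home starting from transient state s. Then h(Home) = 1 and h(Checkout) = 0. By first-step analysis:
h(Search) = 0.26·0 + 0.3·1 + 0.18·h(Search) + 0.26·h(Cart)
h(Cart) = 0.18·0 + 0.16·1 + 0.28·h(Search) + 0.38·h(Cart)
Solving: h(Search) = 0.5225, h(Cart) = 0.4940.
Starting from Search, the probability is 0.5225.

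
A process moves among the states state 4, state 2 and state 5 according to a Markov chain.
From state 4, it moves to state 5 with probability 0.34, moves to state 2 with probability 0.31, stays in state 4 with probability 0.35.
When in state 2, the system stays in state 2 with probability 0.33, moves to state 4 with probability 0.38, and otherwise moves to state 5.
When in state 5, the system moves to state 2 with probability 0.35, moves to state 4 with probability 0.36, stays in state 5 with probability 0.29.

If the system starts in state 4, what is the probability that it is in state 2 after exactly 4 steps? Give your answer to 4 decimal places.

0.3289

Propagate the distribution vector 4 steps from state 4.
After 0 steps: (1.0000, 0.0000, 0.0000)
After 1 step: (0.3500, 0.3100, 0.3400)
After 2 steps: (0.3627, 0.3298, 0.3075)
After 3 steps: (0.3630, 0.3289, 0.3081)
After 4 steps: (0.3629, 0.3289, 0.3081)
P(in state 2 after 4 steps) = 0.3289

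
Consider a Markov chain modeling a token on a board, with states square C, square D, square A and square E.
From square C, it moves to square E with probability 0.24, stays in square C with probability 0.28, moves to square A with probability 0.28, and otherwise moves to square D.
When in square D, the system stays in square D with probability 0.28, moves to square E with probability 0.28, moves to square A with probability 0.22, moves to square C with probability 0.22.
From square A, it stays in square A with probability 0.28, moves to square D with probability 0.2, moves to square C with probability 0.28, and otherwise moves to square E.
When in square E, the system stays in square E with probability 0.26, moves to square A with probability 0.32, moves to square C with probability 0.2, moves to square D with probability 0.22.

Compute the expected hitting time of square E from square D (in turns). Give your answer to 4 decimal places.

Let t(s) be the expected number of turns to first reach square E from state s, with t(square E) = 0. Conditioning on the first turn:
t(square C) = 1 + 0.28·t(square C) + 0.2·t(square D) + 0.28·t(square A)
t(square D) = 1 + 0.22·t(square C) + 0.28·t(square D) + 0.22·t(square A)
t(square A) = 1 + 0.28·t(square C) + 0.2·t(square D) + 0.28·t(square A)
Solving: t(square C) = 4.0210, t(square D) = 3.8462, t(square A) = 4.0210.
Expected turns from square D to square E: 3.8462.

3.8462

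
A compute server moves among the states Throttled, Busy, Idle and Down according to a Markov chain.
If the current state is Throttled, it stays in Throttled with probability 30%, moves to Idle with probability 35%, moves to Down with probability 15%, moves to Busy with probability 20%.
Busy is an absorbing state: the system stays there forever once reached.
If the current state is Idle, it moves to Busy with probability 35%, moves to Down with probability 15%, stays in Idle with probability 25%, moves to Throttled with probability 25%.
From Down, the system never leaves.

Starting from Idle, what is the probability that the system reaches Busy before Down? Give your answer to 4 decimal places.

0.6743

Let h(s) be the probability of absorption at Busy starting from transient state s. Then h(Busy) = 1 and h(Down) = 0. By first-step analysis:
h(Throttled) = 0.3·h(Throttled) + 0.2·1 + 0.35·h(Idle) + 0.15·0
h(Idle) = 0.25·h(Throttled) + 0.35·1 + 0.25·h(Idle) + 0.15·0
Solving: h(Throttled) = 0.6229, h(Idle) = 0.6743.
Starting from Idle, the probability is 0.6743.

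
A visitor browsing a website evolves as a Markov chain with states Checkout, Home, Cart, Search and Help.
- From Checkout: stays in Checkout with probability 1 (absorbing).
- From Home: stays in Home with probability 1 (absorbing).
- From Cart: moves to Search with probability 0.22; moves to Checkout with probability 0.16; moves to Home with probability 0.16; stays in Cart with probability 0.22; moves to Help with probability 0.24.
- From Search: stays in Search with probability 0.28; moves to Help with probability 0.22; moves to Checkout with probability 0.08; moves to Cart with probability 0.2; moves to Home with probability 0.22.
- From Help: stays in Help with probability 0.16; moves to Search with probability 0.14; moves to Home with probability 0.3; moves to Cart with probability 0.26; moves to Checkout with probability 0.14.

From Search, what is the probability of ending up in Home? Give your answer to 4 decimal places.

Let h(s) be the probability of absorption at Home starting from transient state s. Then h(Home) = 1 and h(Checkout) = 0. By first-step analysis:
h(Cart) = 0.16·0 + 0.16·1 + 0.22·h(Cart) + 0.22·h(Search) + 0.24·h(Help)
h(Search) = 0.08·0 + 0.22·1 + 0.2·h(Cart) + 0.28·h(Search) + 0.22·h(Help)
h(Help) = 0.14·0 + 0.3·1 + 0.26·h(Cart) + 0.14·h(Search) + 0.16·h(Help)
Solving: h(Cart) = 0.5952, h(Search) = 0.6704, h(Help) = 0.6531.
Starting from Search, the probability is 0.6704.

0.6704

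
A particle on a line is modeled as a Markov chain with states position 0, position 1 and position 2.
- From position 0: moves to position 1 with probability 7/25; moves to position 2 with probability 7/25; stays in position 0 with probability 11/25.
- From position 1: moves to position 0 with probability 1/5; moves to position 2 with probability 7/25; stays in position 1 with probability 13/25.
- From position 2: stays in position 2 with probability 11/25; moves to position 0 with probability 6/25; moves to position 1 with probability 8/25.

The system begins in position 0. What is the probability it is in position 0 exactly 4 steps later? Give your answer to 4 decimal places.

0.2826

Propagate the distribution vector 4 steps from position 0.
After 0 steps: (1.0000, 0.0000, 0.0000)
After 1 step: (0.4400, 0.2800, 0.2800)
After 2 steps: (0.3168, 0.3584, 0.3248)
After 3 steps: (0.2890, 0.3790, 0.3320)
After 4 steps: (0.2826, 0.3842, 0.3331)
P(in position 0 after 4 steps) = 0.2826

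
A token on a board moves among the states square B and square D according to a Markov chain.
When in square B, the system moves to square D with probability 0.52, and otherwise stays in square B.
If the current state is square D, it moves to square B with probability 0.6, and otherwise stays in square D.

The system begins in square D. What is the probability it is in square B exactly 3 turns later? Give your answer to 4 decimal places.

0.5366

Propagate the distribution vector 3 turns from square D.
After 0 turns: (0.0000, 1.0000)
After 1 turn: (0.6000, 0.4000)
After 2 turns: (0.5280, 0.4720)
After 3 turns: (0.5366, 0.4634)
P(in square B after 3 turns) = 0.5366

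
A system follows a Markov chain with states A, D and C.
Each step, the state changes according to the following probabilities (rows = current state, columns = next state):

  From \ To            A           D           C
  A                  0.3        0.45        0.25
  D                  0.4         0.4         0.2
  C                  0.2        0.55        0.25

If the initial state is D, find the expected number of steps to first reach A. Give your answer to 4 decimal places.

Let t(s) be the expected number of steps to first reach A from state s, with t(A) = 0. Conditioning on the first step:
t(D) = 1 + 0.4·t(D) + 0.2·t(C)
t(C) = 1 + 0.55·t(D) + 0.25·t(C)
Solving: t(D) = 2.7941, t(C) = 3.3824.
Expected steps from D to A: 2.7941.

2.7941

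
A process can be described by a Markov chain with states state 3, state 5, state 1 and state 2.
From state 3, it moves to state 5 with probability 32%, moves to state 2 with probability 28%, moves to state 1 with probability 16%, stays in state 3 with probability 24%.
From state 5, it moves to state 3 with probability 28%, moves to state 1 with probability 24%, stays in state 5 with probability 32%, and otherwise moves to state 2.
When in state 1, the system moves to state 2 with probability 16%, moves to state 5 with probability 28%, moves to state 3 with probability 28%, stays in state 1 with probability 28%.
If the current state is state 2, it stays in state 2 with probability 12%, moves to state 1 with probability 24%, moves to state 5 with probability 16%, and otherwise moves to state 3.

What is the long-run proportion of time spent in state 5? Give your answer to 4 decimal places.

Let the stationary distribution be π with π = πP and π_1 + π_2 + π_3 + π_4 = 1.
π_1 = 0.24·π_1 + 0.28·π_2 + 0.28·π_3 + 0.48·π_4
π_2 = 0.32·π_1 + 0.32·π_2 + 0.28·π_3 + 0.16·π_4
π_3 = 0.16·π_1 + 0.24·π_2 + 0.28·π_3 + 0.24·π_4
Solving with the normalization constraint gives π = (0.3056, 0.2808, 0.2245, 0.1891).
So the stationary probability of state 5 is 0.2808.

0.2808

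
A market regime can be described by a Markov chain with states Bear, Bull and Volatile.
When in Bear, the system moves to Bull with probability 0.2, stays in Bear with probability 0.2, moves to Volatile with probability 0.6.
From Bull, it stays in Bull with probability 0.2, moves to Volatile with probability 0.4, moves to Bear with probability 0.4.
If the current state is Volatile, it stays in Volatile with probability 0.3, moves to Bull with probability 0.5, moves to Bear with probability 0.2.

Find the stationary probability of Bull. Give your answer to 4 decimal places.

0.3235

Let the stationary distribution be π with π = πP and π_1 + π_2 + π_3 = 1.
π_1 = 0.2·π_1 + 0.4·π_2 + 0.2·π_3
π_2 = 0.2·π_1 + 0.2·π_2 + 0.5·π_3
Solving with the normalization constraint gives π = (0.2647, 0.3235, 0.4118).
So the stationary probability of Bull is 0.3235.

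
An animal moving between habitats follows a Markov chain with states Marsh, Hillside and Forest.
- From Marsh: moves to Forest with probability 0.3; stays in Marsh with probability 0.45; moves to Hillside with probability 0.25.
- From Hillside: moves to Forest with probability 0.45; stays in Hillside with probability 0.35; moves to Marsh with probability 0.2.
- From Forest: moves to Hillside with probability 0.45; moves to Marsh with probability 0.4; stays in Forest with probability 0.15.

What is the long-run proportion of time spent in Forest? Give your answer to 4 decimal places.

Let the stationary distribution be π with π = πP and π_1 + π_2 + π_3 = 1.
π_1 = 0.45·π_1 + 0.2·π_2 + 0.4·π_3
π_2 = 0.25·π_1 + 0.35·π_2 + 0.45·π_3
Solving with the normalization constraint gives π = (0.3483, 0.3458, 0.3060).
So the stationary probability of Forest is 0.3060.

0.3060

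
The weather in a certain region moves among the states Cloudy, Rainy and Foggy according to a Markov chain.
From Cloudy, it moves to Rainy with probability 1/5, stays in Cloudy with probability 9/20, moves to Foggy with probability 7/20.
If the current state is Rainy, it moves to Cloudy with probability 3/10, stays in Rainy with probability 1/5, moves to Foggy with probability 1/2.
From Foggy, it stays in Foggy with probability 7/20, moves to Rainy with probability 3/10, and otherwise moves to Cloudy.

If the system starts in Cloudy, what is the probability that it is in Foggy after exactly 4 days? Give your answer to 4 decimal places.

0.3857

Propagate the distribution vector 4 days from Cloudy.
After 0 days: (1.0000, 0.0000, 0.0000)
After 1 day: (0.4500, 0.2000, 0.3500)
After 2 days: (0.3850, 0.2350, 0.3800)
After 3 days: (0.3768, 0.2380, 0.3853)
After 4 days: (0.3758, 0.2385, 0.3857)
P(in Foggy after 4 days) = 0.3857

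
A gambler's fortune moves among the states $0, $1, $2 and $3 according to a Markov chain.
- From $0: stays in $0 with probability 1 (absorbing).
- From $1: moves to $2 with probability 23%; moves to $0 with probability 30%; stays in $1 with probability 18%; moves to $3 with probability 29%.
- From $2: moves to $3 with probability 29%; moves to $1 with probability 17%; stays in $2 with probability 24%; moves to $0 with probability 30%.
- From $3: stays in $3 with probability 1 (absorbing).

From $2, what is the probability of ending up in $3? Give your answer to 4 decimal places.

0.4915

Let h(s) be the probability of absorption at $3 starting from transient state s. Then h($3) = 1 and h($0) = 0. By first-step analysis:
h($1) = 0.3·0 + 0.18·h($1) + 0.23·h($2) + 0.29·1
h($2) = 0.3·0 + 0.17·h($1) + 0.24·h($2) + 0.29·1
Solving: h($1) = 0.4915, h($2) = 0.4915.
Starting from $2, the probability is 0.4915.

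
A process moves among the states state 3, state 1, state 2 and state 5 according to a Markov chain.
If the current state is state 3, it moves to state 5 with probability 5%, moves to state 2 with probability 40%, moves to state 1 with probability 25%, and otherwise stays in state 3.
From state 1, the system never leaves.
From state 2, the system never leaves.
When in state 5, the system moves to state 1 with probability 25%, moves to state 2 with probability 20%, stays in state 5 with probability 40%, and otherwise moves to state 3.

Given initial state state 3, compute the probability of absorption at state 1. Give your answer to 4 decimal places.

0.3939

Let h(s) be the probability of absorption at state 1 starting from transient state s. Then h(state 1) = 1 and h(state 2) = 0. By first-step analysis:
h(state 3) = 0.3·h(state 3) + 0.25·1 + 0.4·0 + 0.05·h(state 5)
h(state 5) = 0.15·h(state 3) + 0.25·1 + 0.2·0 + 0.4·h(state 5)
Solving: h(state 3) = 0.3939, h(state 5) = 0.5152.
Starting from state 3, the probability is 0.3939.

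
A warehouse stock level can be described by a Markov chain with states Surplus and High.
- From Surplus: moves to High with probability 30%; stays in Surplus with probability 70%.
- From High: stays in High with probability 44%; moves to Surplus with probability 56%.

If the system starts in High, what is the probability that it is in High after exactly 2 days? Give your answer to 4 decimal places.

0.3616

Sum over the intermediate state after 1 day:
P = P(High→Surplus)·P(Surplus→High) + P(High→High)·P(High→High)
  = 0.56×0.3 + 0.44×0.44
  = 0.1680 + 0.1936 = 0.3616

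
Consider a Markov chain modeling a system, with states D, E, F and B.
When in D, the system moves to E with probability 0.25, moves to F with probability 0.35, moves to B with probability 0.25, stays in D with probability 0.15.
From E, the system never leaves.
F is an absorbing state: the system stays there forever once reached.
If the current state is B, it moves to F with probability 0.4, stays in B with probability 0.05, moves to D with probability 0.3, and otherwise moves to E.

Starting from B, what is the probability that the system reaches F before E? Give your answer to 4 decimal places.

0.6075

Let h(s) be the probability of absorption at F starting from transient state s. Then h(F) = 1 and h(E) = 0. By first-step analysis:
h(D) = 0.15·h(D) + 0.25·0 + 0.35·1 + 0.25·h(B)
h(B) = 0.3·h(D) + 0.25·0 + 0.4·1 + 0.05·h(B)
Solving: h(D) = 0.5904, h(B) = 0.6075.
Starting from B, the probability is 0.6075.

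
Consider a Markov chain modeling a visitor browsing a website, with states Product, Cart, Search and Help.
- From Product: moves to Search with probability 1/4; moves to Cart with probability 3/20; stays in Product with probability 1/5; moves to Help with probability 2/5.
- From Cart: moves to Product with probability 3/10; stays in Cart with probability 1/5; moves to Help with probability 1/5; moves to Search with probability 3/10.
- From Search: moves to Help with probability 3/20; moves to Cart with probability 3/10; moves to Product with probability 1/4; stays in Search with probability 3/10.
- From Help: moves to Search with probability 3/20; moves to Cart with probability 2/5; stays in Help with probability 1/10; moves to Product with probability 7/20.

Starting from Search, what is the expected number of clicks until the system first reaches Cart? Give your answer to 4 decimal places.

Let t(s) be the expected number of clicks to first reach Cart from state s, with t(Cart) = 0. Conditioning on the first click:
t(Product) = 1 + 0.2·t(Product) + 0.25·t(Search) + 0.4·t(Help)
t(Search) = 1 + 0.25·t(Product) + 0.3·t(Search) + 0.15·t(Help)
t(Help) = 1 + 0.35·t(Product) + 0.15·t(Search) + 0.1·t(Help)
Solving: t(Product) = 3.9852, t(Search) = 3.5488, t(Help) = 3.2524.
Expected clicks from Search to Cart: 3.5488.

3.5488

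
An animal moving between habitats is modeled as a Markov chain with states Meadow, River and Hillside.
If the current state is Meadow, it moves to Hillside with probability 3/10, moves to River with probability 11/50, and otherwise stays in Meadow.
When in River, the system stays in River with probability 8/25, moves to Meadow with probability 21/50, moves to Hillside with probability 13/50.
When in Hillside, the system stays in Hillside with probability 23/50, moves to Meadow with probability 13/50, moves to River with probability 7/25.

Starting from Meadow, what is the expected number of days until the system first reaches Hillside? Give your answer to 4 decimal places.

3.4456

Let t(s) be the expected number of days to first reach Hillside from state s, with t(Hillside) = 0. Conditioning on the first day:
t(Meadow) = 1 + 0.48·t(Meadow) + 0.22·t(River)
t(River) = 1 + 0.42·t(Meadow) + 0.32·t(River)
Solving: t(Meadow) = 3.4456, t(River) = 3.5988.
Expected days from Meadow to Hillside: 3.4456.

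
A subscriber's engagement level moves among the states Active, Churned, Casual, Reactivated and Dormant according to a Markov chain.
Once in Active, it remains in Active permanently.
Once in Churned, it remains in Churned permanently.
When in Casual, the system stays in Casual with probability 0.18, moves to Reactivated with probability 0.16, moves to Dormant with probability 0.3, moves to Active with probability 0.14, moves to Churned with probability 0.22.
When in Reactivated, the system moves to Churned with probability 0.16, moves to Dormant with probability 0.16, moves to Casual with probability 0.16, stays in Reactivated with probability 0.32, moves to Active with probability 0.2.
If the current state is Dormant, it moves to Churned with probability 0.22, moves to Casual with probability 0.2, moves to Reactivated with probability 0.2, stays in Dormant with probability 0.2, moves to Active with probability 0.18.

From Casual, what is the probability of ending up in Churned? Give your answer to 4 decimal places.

0.5620

Let h(s) be the probability of absorption at Churned starting from transient state s. Then h(Churned) = 1 and h(Active) = 0. By first-step analysis:
h(Casual) = 0.14·0 + 0.22·1 + 0.18·h(Casual) + 0.16·h(Reactivated) + 0.3·h(Dormant)
h(Reactivated) = 0.2·0 + 0.16·1 + 0.16·h(Casual) + 0.32·h(Reactivated) + 0.16·h(Dormant)
h(Dormant) = 0.18·0 + 0.22·1 + 0.2·h(Casual) + 0.2·h(Reactivated) + 0.2·h(Dormant)
Solving: h(Casual) = 0.5620, h(Reactivated) = 0.4944, h(Dormant) = 0.5391.
Starting from Casual, the probability is 0.5620.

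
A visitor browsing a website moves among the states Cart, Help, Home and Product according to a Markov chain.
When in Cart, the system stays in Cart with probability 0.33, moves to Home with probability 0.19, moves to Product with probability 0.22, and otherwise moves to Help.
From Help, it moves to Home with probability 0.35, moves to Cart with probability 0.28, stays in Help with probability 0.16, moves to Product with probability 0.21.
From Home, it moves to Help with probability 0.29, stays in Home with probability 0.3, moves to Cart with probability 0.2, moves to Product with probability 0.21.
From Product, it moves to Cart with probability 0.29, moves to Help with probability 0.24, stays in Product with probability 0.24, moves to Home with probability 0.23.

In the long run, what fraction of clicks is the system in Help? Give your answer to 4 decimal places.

0.2396

Let the stationary distribution be π with π = πP and π_1 + π_2 + π_3 + π_4 = 1.
π_1 = 0.33·π_1 + 0.28·π_2 + 0.2·π_3 + 0.29·π_4
π_2 = 0.26·π_1 + 0.16·π_2 + 0.29·π_3 + 0.24·π_4
π_3 = 0.19·π_1 + 0.35·π_2 + 0.3·π_3 + 0.23·π_4
Solving with the normalization constraint gives π = (0.2746, 0.2396, 0.2664, 0.2193).
So the stationary probability of Help is 0.2396.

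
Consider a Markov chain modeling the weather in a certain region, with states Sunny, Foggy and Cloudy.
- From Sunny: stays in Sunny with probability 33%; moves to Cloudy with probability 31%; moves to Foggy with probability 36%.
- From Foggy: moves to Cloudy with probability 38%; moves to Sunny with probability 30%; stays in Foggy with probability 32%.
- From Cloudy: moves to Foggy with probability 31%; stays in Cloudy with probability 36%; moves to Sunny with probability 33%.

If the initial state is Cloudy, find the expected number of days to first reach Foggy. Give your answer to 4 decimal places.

Let t(s) be the expected number of days to first reach Foggy from state s, with t(Foggy) = 0. Conditioning on the first day:
t(Sunny) = 1 + 0.33·t(Sunny) + 0.31·t(Cloudy)
t(Cloudy) = 1 + 0.33·t(Sunny) + 0.36·t(Cloudy)
Solving: t(Sunny) = 2.9096, t(Cloudy) = 3.0628.
Expected days from Cloudy to Foggy: 3.0628.

3.0628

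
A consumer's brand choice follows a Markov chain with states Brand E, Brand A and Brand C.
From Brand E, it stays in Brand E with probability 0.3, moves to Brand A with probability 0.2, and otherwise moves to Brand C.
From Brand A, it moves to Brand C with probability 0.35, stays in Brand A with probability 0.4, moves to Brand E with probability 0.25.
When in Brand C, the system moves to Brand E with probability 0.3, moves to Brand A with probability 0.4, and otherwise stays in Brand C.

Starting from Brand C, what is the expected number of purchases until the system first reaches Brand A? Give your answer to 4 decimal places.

2.9412

Let t(s) be the expected number of purchases to first reach Brand A from state s, with t(Brand A) = 0. Conditioning on the first purchase:
t(Brand E) = 1 + 0.3·t(Brand E) + 0.5·t(Brand C)
t(Brand C) = 1 + 0.3·t(Brand E) + 0.3·t(Brand C)
Solving: t(Brand E) = 3.5294, t(Brand C) = 2.9412.
Expected purchases from Brand C to Brand A: 2.9412.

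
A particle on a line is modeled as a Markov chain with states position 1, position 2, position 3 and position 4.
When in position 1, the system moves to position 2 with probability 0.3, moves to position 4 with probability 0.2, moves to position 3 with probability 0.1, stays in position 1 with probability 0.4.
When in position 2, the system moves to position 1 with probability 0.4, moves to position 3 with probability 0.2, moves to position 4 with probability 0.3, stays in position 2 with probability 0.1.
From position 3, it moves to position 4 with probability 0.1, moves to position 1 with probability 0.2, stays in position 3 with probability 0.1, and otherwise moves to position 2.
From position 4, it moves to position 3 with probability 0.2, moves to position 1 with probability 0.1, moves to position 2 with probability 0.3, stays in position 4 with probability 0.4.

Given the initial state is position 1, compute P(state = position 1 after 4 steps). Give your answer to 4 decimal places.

0.2902

Propagate the distribution vector 4 steps from position 1.
After 0 steps: (1.0000, 0.0000, 0.0000, 0.0000)
After 1 step: (0.4000, 0.3000, 0.1000, 0.2000)
After 2 steps: (0.3200, 0.2700, 0.1500, 0.2600)
After 3 steps: (0.2920, 0.2910, 0.1530, 0.2640)
After 4 steps: (0.2902, 0.2877, 0.1555, 0.2666)
P(in position 1 after 4 steps) = 0.2902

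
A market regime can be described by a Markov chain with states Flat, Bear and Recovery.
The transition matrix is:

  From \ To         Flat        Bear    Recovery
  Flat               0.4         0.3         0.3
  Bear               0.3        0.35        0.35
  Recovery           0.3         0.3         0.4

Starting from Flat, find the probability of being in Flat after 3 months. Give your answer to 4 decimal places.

Propagate the distribution vector 3 months from Flat.
After 0 months: (1.0000, 0.0000, 0.0000)
After 1 month: (0.4000, 0.3000, 0.3000)
After 2 months: (0.3400, 0.3150, 0.3450)
After 3 months: (0.3340, 0.3158, 0.3503)
P(in Flat after 3 months) = 0.3340

0.3340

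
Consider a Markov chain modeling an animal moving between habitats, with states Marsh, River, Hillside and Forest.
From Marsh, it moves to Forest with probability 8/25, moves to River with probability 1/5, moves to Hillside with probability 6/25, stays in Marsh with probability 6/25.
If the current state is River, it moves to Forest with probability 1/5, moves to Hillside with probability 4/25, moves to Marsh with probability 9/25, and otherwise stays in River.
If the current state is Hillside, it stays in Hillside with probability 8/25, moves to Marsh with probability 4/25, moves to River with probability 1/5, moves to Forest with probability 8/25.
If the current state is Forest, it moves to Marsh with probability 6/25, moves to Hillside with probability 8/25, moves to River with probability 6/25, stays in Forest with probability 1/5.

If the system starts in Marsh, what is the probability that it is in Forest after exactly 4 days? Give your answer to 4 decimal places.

Propagate the distribution vector 4 days from Marsh.
After 0 days: (1.0000, 0.0000, 0.0000, 0.0000)
After 1 day: (0.2400, 0.2000, 0.2400, 0.3200)
After 2 days: (0.2448, 0.2288, 0.2688, 0.2576)
After 3 days: (0.2460, 0.2286, 0.2638, 0.2616)
After 4 days: (0.2463, 0.2288, 0.2637, 0.2612)
P(in Forest after 4 days) = 0.2612

0.2612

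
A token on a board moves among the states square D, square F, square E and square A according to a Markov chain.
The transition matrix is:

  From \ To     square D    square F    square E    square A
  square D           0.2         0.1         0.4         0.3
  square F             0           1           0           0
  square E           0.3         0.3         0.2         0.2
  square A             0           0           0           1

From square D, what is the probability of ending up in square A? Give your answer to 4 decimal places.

Let h(s) be the probability of absorption at square A starting from transient state s. Then h(square A) = 1 and h(square F) = 0. By first-step analysis:
h(square D) = 0.2·h(square D) + 0.1·0 + 0.4·h(square E) + 0.3·1
h(square E) = 0.3·h(square D) + 0.3·0 + 0.2·h(square E) + 0.2·1
Solving: h(square D) = 0.6154, h(square E) = 0.4808.
Starting from square D, the probability is 0.6154.

0.6154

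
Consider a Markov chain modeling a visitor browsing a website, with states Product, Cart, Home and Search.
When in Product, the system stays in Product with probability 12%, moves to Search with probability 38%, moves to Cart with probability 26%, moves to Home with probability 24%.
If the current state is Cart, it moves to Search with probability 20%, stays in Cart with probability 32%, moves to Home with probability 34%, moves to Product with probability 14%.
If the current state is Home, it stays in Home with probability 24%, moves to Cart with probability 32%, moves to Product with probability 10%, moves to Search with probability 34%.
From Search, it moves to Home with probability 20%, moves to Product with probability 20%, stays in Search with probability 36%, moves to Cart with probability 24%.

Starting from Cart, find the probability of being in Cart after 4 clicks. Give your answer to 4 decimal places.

0.2865

Propagate the distribution vector 4 clicks from Cart.
After 0 clicks: (0.0000, 1.0000, 0.0000, 0.0000)
After 1 click: (0.1400, 0.3200, 0.3400, 0.2000)
After 2 clicks: (0.1356, 0.2956, 0.2640, 0.3048)
After 3 clicks: (0.1450, 0.2875, 0.2574, 0.3101)
After 4 clicks: (0.1454, 0.2865, 0.2563, 0.3118)
P(in Cart after 4 clicks) = 0.2865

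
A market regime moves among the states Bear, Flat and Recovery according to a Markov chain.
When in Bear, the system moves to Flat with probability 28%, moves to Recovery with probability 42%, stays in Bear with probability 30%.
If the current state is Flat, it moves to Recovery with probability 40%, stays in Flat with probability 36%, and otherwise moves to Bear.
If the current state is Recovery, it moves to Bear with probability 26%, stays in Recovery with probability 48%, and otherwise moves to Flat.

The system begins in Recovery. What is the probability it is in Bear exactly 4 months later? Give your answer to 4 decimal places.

Propagate the distribution vector 4 months from Recovery.
After 0 months: (0.0000, 0.0000, 1.0000)
After 1 month: (0.2600, 0.2600, 0.4800)
After 2 months: (0.2652, 0.2912, 0.4436)
After 3 months: (0.2648, 0.2944, 0.4408)
After 4 months: (0.2647, 0.2947, 0.4406)
P(in Bear after 4 months) = 0.2647

0.2647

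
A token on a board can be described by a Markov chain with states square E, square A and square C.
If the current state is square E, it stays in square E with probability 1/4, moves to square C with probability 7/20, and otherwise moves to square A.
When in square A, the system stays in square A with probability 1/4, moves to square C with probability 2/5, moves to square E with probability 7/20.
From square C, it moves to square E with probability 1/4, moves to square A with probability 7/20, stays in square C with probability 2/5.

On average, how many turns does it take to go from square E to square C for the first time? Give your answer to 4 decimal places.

2.7219

Let t(s) be the expected number of turns to first reach square C from state s, with t(square C) = 0. Conditioning on the first turn:
t(square E) = 1 + 0.25·t(square E) + 0.4·t(square A)
t(square A) = 1 + 0.35·t(square E) + 0.25·t(square A)
Solving: t(square E) = 2.7219, t(square A) = 2.6036.
Expected turns from square E to square C: 2.7219.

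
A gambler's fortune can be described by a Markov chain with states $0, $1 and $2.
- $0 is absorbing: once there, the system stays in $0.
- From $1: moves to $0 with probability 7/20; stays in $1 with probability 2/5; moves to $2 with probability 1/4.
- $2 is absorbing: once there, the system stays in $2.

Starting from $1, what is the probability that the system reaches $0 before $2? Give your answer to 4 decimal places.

Let h(s) be the probability of absorption at $0 starting from transient state s. Then h($0) = 1 and h($2) = 0. By first-step analysis:
h($1) = 0.35·1 + 0.4·h($1) + 0.25·0
Solving: h($1) = 0.5833.
Starting from $1, the probability is 0.5833.

0.5833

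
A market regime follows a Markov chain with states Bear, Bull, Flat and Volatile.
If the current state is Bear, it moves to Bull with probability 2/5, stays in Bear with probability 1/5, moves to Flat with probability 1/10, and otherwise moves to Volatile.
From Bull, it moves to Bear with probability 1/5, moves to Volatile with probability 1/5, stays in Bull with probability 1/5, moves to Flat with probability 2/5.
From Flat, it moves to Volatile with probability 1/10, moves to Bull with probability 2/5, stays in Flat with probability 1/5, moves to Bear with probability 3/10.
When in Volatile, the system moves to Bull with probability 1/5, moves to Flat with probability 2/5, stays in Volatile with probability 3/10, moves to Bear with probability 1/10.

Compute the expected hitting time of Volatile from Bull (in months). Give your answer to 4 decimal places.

Let t(s) be the expected number of months to first reach Volatile from state s, with t(Volatile) = 0. Conditioning on the first month:
t(Bear) = 1 + 0.2·t(Bear) + 0.4·t(Bull) + 0.1·t(Flat)
t(Bull) = 1 + 0.2·t(Bear) + 0.2·t(Bull) + 0.4·t(Flat)
t(Flat) = 1 + 0.3·t(Bear) + 0.4·t(Bull) + 0.2·t(Flat)
Solving: t(Bear) = 4.5000, t(Bull) = 5.1250, t(Flat) = 5.5000.
Expected months from Bull to Volatile: 5.1250.

5.1250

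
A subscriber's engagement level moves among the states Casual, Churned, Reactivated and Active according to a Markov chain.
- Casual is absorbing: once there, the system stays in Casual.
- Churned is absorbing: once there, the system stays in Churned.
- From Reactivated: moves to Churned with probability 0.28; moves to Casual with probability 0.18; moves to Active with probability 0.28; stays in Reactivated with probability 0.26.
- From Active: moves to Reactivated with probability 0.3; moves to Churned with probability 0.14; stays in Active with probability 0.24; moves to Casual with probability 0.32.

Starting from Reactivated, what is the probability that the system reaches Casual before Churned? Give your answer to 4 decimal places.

Let h(s) be the probability of absorption at Casual starting from transient state s. Then h(Casual) = 1 and h(Churned) = 0. By first-step analysis:
h(Reactivated) = 0.18·1 + 0.28·0 + 0.26·h(Reactivated) + 0.28·h(Active)
h(Active) = 0.32·1 + 0.14·0 + 0.3·h(Reactivated) + 0.24·h(Active)
Solving: h(Reactivated) = 0.4732, h(Active) = 0.6079.
Starting from Reactivated, the probability is 0.4732.

0.4732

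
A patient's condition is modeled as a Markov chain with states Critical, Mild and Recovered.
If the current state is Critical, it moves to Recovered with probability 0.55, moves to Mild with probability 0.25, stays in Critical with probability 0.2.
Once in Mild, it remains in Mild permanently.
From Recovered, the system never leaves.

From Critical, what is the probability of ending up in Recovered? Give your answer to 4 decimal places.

0.6875

Let h(s) be the probability of absorption at Recovered starting from transient state s. Then h(Recovered) = 1 and h(Mild) = 0. By first-step analysis:
h(Critical) = 0.2·h(Critical) + 0.25·0 + 0.55·1
Solving: h(Critical) = 0.6875.
Starting from Critical, the probability is 0.6875.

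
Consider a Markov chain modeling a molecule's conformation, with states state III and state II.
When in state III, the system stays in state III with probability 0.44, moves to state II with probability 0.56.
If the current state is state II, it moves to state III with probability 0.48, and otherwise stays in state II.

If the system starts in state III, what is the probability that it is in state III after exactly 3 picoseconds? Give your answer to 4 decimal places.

0.4615

Propagate the distribution vector 3 picoseconds from state III.
After 0 picoseconds: (1.0000, 0.0000)
After 1 picosecond: (0.4400, 0.5600)
After 2 picoseconds: (0.4624, 0.5376)
After 3 picoseconds: (0.4615, 0.5385)
P(in state III after 3 picoseconds) = 0.4615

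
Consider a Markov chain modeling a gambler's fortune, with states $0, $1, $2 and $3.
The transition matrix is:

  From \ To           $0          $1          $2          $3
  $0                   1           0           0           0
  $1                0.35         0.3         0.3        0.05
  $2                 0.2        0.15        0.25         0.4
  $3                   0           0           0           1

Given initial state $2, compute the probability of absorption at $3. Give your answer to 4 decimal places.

0.5990

Let h(s) be the probability of absorption at $3 starting from transient state s. Then h($3) = 1 and h($0) = 0. By first-step analysis:
h($1) = 0.35·0 + 0.3·h($1) + 0.3·h($2) + 0.05·1
h($2) = 0.2·0 + 0.15·h($1) + 0.25·h($2) + 0.4·1
Solving: h($1) = 0.3281, h($2) = 0.5990.
Starting from $2, the probability is 0.5990.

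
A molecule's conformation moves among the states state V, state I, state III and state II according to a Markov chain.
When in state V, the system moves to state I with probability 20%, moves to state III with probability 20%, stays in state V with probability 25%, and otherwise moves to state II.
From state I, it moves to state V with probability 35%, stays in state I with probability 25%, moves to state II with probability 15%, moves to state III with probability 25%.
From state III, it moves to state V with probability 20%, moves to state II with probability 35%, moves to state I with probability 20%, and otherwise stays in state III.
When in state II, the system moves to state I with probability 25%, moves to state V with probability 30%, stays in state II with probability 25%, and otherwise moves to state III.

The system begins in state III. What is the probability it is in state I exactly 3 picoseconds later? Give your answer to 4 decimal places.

Propagate the distribution vector 3 picoseconds from state III.
After 0 picoseconds: (0.0000, 0.0000, 1.0000, 0.0000)
After 1 picosecond: (0.2000, 0.2000, 0.2500, 0.3500)
After 2 picoseconds: (0.2750, 0.2275, 0.2225, 0.2750)
After 3 picoseconds: (0.2754, 0.2251, 0.2225, 0.2770)
P(in state I after 3 picoseconds) = 0.2251

0.2251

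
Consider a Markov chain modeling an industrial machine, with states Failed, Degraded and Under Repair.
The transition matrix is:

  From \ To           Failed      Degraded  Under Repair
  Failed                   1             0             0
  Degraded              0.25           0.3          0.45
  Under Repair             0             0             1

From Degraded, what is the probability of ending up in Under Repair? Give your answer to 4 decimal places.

Let h(s) be the probability of absorption at Under Repair starting from transient state s. Then h(Under Repair) = 1 and h(Failed) = 0. By first-step analysis:
h(Degraded) = 0.25·0 + 0.3·h(Degraded) + 0.45·1
Solving: h(Degraded) = 0.6429.
Starting from Degraded, the probability is 0.6429.

0.6429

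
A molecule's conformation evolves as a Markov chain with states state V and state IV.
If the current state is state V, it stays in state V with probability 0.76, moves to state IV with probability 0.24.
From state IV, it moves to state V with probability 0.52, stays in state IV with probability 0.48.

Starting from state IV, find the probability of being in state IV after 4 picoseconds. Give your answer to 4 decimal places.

0.3181

Propagate the distribution vector 4 picoseconds from state IV.
After 0 picoseconds: (0.0000, 1.0000)
After 1 picosecond: (0.5200, 0.4800)
After 2 picoseconds: (0.6448, 0.3552)
After 3 picoseconds: (0.6748, 0.3252)
After 4 picoseconds: (0.6819, 0.3181)
P(in state IV after 4 picoseconds) = 0.3181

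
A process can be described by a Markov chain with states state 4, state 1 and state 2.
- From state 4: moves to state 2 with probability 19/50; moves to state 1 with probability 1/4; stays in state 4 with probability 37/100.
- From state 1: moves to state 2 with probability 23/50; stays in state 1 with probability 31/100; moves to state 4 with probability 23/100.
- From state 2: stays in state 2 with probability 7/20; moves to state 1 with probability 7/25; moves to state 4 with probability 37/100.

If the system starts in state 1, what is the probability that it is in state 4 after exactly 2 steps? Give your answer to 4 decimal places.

0.3266

Sum over the intermediate state after 1 step:
P = P(state 1→state 4)·P(state 4→state 4) + P(state 1→state 1)·P(state 1→state 4) + P(state 1→state 2)·P(state 2→state 4)
  = 0.23×0.37 + 0.31×0.23 + 0.46×0.37
  = 0.0851 + 0.0713 + 0.1702 = 0.3266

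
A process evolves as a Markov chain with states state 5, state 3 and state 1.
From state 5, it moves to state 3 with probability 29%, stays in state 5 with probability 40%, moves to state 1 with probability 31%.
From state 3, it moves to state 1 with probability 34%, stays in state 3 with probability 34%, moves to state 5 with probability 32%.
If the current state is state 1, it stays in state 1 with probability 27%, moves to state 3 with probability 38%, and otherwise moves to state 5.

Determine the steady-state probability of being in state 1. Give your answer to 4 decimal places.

Let the stationary distribution be π with π = πP and π_1 + π_2 + π_3 = 1.
π_1 = 0.4·π_1 + 0.32·π_2 + 0.35·π_3
π_2 = 0.29·π_1 + 0.34·π_2 + 0.38·π_3
Solving with the normalization constraint gives π = (0.3579, 0.3344, 0.3077).
So the stationary probability of state 1 is 0.3077.

0.3077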